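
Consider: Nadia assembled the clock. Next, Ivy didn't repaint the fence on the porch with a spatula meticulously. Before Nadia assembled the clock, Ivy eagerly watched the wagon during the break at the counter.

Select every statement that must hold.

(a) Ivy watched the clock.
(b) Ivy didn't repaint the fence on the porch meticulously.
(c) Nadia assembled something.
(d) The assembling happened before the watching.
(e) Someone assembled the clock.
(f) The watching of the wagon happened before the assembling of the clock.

(a) Not entailed — Ivy watched the wagon, not the clock; the clock belongs to the assembling event.
(b) Not entailed — dropping 'with a spatula' under negation is not valid — the original leaves open that Ivy repainted the fence some other way.
(c) Entailed — every conjunct here is already in the original assembling event.
(d) Not entailed — the narrative places the watching before the assembling, not after.
(e) Entailed — generalizing the agent leaves a sub-description the original still satisfies.
(f) Entailed — the narrative places the watching before the assembling.

(c), (e), (f)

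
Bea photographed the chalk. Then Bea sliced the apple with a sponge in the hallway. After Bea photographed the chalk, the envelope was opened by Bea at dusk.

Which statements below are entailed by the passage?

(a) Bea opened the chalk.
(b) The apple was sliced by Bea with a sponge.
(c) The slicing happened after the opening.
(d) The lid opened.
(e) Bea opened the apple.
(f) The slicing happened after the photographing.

(b), (f)

(a) Not entailed — Bea opened the envelope, not the chalk; the chalk belongs to the photographing event.
(b) Entailed — the original entails any weakening of itself; this just drops 'in the hallway'.
(c) Not entailed — the narrative doesn't order the opening relative to the slicing.
(d) Not entailed — the envelope is what opened, not the lid.
(e) Not entailed — Bea opened the envelope, not the apple; the apple belongs to the slicing event.
(f) Entailed — the narrative places the photographing before the slicing.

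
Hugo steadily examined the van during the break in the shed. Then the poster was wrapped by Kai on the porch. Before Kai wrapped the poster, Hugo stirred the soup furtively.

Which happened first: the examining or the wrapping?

The connectives place the examining before the wrapping.

the examining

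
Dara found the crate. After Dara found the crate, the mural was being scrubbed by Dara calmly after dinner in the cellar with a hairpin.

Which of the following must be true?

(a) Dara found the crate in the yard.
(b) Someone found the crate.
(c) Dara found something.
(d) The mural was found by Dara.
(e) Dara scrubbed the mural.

(a) Not entailed — 'in the yard' adds information not in the original event.
(b) Entailed — generalizing the agent leaves a sub-description the original still satisfies.
(c) Entailed — every conjunct here is already in the original finding event.
(d) Not entailed — Dara found the crate, not the mural; the mural belongs to the scrubbing event.
(e) Entailed — 'scrub' is an activity; 'was scrubbing' entails that some scrubbing happened, so 'scrubbed' holds.

(b), (c), (e)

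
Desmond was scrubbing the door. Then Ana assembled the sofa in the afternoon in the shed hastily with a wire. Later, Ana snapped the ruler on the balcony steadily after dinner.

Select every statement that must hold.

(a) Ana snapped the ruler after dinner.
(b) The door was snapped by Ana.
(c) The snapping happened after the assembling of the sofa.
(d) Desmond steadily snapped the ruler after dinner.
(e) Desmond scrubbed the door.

(a) Entailed — every conjunct here is already in the original snapping event.
(b) Not entailed — Ana snapped the ruler, not the door; the door belongs to the scrubbing event.
(c) Entailed — the narrative places the assembling before the snapping.
(d) Not entailed — the passage has Ana snapping the ruler, not Desmond.
(e) Entailed — 'scrub' is an activity; 'was scrubbing' entails that some scrubbing happened, so 'scrubbed' holds.

(a), (c), (e)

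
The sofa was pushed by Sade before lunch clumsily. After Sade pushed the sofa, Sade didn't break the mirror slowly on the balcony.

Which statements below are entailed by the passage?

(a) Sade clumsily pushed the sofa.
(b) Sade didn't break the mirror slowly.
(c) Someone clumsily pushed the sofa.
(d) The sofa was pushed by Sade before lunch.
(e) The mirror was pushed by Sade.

(a) Entailed — every conjunct here is already in the original pushing event.
(b) Not entailed — dropping 'on the balcony' under negation is not valid — the original leaves open that Sade broke the mirror some other way.
(c) Entailed — this follows by dropping conjuncts from the pushing event's description.
(d) Entailed — this follows by dropping conjuncts from the pushing event's description.
(e) Not entailed — Sade pushed the sofa, not the mirror; the mirror belongs to the breaking event.

(a), (c), (d)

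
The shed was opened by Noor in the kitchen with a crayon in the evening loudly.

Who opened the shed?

'Noor' marks the agent of the opening event.

Noor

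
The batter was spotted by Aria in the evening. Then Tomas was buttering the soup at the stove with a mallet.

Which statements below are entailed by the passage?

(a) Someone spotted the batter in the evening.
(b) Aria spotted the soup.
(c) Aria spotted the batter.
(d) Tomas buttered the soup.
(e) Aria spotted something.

(a) Entailed — generalizing the agent leaves a sub-description the original still satisfies.
(b) Not entailed — Aria spotted the batter, not the soup; the soup belongs to the buttering event.
(c) Entailed — dropping 'in the evening' leaves a sub-description the original still satisfies.
(d) Not entailed — 'was buttering' is progressive on an accomplishment; it does not entail the completed 'buttered'.
(e) Entailed — every conjunct here is already in the original spotting event.

(a), (c), (e)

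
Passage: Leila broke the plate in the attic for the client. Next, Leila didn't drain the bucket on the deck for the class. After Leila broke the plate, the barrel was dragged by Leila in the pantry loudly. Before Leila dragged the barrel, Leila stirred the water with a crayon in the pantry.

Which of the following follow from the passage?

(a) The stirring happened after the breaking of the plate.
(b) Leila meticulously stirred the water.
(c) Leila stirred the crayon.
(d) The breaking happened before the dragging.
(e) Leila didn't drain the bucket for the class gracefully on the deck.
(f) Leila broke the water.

(d), (e)

(a) Not entailed — the narrative doesn't order the breaking relative to the stirring.
(b) Not entailed — 'meticulously' adds information not in the original event.
(c) Not entailed — the crayon is the instrument, not what was stirred.
(d) Entailed — the narrative places the breaking before the dragging.
(e) Entailed — under negation, adding a further restriction is entailed: if no such draining event occurred, none occurred gracefully either.
(f) Not entailed — Leila broke the plate, not the water; the water belongs to the stirring event.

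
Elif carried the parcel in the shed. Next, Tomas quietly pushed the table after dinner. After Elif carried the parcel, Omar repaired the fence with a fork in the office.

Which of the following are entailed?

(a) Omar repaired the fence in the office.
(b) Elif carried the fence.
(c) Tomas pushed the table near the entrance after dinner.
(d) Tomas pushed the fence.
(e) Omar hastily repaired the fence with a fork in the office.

(a) Entailed — every conjunct here is already in the original repairing event.
(b) Not entailed — Elif carried the parcel, not the fence; the fence belongs to the repairing event.
(c) Not entailed — 'near the entrance' adds information not in the original event.
(d) Not entailed — Tomas pushed the table, not the fence; the fence belongs to the repairing event.
(e) Not entailed — 'hastily' adds information not in the original event.

(a)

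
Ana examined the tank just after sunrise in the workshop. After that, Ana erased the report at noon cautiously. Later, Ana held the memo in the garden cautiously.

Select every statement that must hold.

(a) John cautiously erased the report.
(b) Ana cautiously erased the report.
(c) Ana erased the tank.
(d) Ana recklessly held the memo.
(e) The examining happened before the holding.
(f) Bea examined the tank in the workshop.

(a) Not entailed — the passage has Ana erasing the report, not John.
(b) Entailed — dropping 'at noon' leaves a sub-description the original still satisfies.
(c) Not entailed — Ana erased the report, not the tank; the tank belongs to the examining event.
(d) Not entailed — 'recklessly' adds a manner not in (and inconsistent with) the original.
(e) Entailed — the narrative places the examining before the holding.
(f) Not entailed — the passage has Ana examining the tank, not Bea.

(b), (e)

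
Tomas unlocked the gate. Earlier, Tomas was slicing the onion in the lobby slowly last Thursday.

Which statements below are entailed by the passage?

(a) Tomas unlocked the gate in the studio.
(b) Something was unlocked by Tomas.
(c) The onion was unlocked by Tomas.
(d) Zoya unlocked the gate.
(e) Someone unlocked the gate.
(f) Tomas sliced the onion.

(a) Not entailed — 'in the studio' adds information not in the original event.
(b) Entailed — this follows by dropping conjuncts from the unlocking event's description.
(c) Not entailed — Tomas unlocked the gate, not the onion; the onion belongs to the slicing event.
(d) Not entailed — the passage has Tomas unlocking the gate, not Zoya.
(e) Entailed — generalizing the agent leaves a sub-description the original still satisfies.
(f) Not entailed — 'was slicing' is progressive on an accomplishment; it does not entail the completed 'sliced'.

(b), (e)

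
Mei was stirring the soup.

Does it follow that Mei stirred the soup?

'stir' is atelic; if Mei was stirring the soup, then Mei stirred the soup (for some time).

yes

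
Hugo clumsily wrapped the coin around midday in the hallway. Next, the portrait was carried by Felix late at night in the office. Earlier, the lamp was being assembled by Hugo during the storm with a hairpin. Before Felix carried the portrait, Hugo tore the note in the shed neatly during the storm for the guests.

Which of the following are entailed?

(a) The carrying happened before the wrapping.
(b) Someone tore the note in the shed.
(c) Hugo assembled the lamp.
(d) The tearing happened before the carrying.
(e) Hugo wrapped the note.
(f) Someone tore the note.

(a) Not entailed — the narrative places the wrapping before the carrying, not after.
(b) Entailed — dropping 'during the storm', 'neatly', 'for the guests' and generalizing the agent leaves a sub-description the original still satisfies.
(c) Not entailed — 'was assembling' is progressive on an accomplishment; it does not entail the completed 'assembled'.
(d) Entailed — the narrative places the tearing before the carrying.
(e) Not entailed — Hugo wrapped the coin, not the note; the note belongs to the tearing event.
(f) Entailed — the original entails any weakening of itself; this just drops 'in the shed', 'during the storm', 'neatly', 'for the guests' and generalizes the agent.

(b), (d), (f)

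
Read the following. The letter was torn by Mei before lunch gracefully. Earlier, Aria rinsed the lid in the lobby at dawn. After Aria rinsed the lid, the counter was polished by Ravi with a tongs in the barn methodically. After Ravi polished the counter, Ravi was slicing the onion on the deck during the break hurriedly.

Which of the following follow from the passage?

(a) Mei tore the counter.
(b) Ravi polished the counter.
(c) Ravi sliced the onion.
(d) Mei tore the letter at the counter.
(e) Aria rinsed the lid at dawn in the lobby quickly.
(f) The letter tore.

(a) Not entailed — Mei tore the letter, not the counter; the counter belongs to the polishing event.
(b) Entailed — this follows by dropping conjuncts from the polishing event's description.
(c) Not entailed — 'was slicing' is progressive on an accomplishment; it does not entail the completed 'sliced'.
(d) Not entailed — 'at the counter' adds information not in the original event.
(e) Not entailed — 'quickly' adds information not in the original event.
(f) Entailed — 'Mei tore the letter' is causative; it entails the inchoative 'the letter tore'.

(b), (f)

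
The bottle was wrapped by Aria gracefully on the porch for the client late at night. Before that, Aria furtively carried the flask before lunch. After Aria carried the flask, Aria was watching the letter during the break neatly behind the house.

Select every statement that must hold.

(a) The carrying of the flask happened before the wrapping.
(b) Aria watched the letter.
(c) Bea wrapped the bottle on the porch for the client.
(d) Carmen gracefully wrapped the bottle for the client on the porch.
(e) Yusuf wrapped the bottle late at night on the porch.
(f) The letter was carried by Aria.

(a) Entailed — the narrative places the carrying before the wrapping.
(b) Entailed — 'watch' is an activity; 'was watching' entails that some watching happened, so 'watched' holds.
(c) Not entailed — the passage has Aria wrapping the bottle, not Bea.
(d) Not entailed — the passage has Aria wrapping the bottle, not Carmen.
(e) Not entailed — the passage has Aria wrapping the bottle, not Yusuf.
(f) Not entailed — Aria carried the flask, not the letter; the letter belongs to the watching event.

(a), (b)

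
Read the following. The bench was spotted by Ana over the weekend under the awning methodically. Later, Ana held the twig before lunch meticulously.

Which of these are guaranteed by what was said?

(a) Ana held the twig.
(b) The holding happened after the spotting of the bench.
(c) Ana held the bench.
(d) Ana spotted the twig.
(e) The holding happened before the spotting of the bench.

(a), (b)

(a) Entailed — the original entails any weakening of itself; this just drops 'before lunch', 'meticulously'.
(b) Entailed — the narrative places the spotting before the holding.
(c) Not entailed — Ana held the twig, not the bench; the bench belongs to the spotting event.
(d) Not entailed — Ana spotted the bench, not the twig; the twig belongs to the holding event.
(e) Not entailed — the narrative places the spotting before the holding, not after.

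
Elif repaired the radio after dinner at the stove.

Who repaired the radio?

Elif

'Elif' marks the agent of the repairing event.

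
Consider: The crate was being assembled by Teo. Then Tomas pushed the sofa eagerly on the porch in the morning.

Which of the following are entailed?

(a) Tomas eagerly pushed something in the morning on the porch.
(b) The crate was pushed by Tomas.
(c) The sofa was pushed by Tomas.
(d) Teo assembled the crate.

(a) Entailed — generalizing the patient leaves a sub-description the original still satisfies.
(b) Not entailed — Tomas pushed the sofa, not the crate; the crate belongs to the assembling event.
(c) Entailed — every conjunct here is already in the original pushing event.
(d) Not entailed — 'was assembling' is progressive on an accomplishment; it does not entail the completed 'assembled'.

(a), (c)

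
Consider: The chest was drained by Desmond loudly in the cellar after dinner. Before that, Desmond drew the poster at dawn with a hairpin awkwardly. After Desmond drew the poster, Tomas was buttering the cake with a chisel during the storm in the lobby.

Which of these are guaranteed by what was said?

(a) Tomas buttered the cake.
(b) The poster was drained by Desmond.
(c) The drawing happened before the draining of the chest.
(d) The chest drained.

(c), (d)

(a) Not entailed — 'was buttering' is progressive on an accomplishment; it does not entail the completed 'buttered'.
(b) Not entailed — Desmond drained the chest, not the poster; the poster belongs to the drawing event.
(c) Entailed — the narrative places the drawing before the draining.
(d) Entailed — 'Desmond drained the chest' is causative; it entails the inchoative 'the chest drained'.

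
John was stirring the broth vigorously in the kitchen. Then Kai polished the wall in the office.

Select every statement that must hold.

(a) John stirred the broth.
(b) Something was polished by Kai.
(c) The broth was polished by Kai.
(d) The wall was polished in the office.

(a) Entailed — 'stir' is an activity; 'was stirring' entails that some stirring happened, so 'stirred' holds.
(b) Entailed — every conjunct here is already in the original polishing event.
(c) Not entailed — Kai polished the wall, not the broth; the broth belongs to the stirring event.
(d) Entailed — generalizing the agent leaves a sub-description the original still satisfies.

(a), (b), (d)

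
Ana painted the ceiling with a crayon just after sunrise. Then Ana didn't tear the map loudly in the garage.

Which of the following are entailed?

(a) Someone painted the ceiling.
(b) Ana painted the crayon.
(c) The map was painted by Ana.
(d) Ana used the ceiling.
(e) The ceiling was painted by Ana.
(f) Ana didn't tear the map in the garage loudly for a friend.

(a), (e), (f)

(a) Entailed — this follows by dropping conjuncts from the painting event's description.
(b) Not entailed — the crayon is the instrument, not what was painted.
(c) Not entailed — Ana painted the ceiling, not the map; the map belongs to the tearing event.
(d) Not entailed — the ceiling is the patient, not an instrument — Ana used a crayon.
(e) Entailed — the original entails any weakening of itself; this just drops 'just after sunrise', 'with a crayon'.
(f) Entailed — under negation, adding a further restriction is entailed: if no such tearing event occurred, none occurred for a friend either.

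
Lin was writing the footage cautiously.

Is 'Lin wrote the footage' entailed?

no

'was writing' is progressive; for an accomplishment like 'write the footage', it doesn't entail completion.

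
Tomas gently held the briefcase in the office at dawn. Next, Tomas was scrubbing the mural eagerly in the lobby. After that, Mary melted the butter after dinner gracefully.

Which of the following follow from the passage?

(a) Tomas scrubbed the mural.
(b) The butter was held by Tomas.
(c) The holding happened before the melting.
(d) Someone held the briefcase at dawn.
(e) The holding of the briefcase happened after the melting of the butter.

(a), (c), (d)

(a) Entailed — 'scrub' is an activity; 'was scrubbing' entails that some scrubbing happened, so 'scrubbed' holds.
(b) Not entailed — Tomas held the briefcase, not the butter; the butter belongs to the melting event.
(c) Entailed — the narrative places the holding before the melting.
(d) Entailed — this follows by dropping conjuncts from the holding event's description.
(e) Not entailed — the narrative places the holding before the melting, not after.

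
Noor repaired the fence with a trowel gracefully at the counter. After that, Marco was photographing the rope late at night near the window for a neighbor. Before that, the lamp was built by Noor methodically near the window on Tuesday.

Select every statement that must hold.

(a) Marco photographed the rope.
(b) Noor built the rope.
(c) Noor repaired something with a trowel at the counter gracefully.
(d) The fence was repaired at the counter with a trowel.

(a) Not entailed — 'was photographing' is progressive on an accomplishment; it does not entail the completed 'photographed'.
(b) Not entailed — Noor built the lamp, not the rope; the rope belongs to the photographing event.
(c) Entailed — generalizing the patient leaves a sub-description the original still satisfies.
(d) Entailed — this follows by dropping conjuncts from the repairing event's description.

(c), (d)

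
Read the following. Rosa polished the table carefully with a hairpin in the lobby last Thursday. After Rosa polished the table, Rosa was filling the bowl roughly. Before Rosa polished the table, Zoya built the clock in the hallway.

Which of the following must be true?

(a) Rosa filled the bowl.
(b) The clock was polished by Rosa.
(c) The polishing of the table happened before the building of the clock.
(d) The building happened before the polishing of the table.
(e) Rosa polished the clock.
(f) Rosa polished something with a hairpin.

(d), (f)

(a) Not entailed — 'was filling' is progressive on an accomplishment; it does not entail the completed 'filled'.
(b) Not entailed — Rosa polished the table, not the clock; the clock belongs to the building event.
(c) Not entailed — the narrative places the building before the polishing, not after.
(d) Entailed — the narrative places the building before the polishing.
(e) Not entailed — Rosa polished the table, not the clock; the clock belongs to the building event.
(f) Entailed — this follows by dropping conjuncts from the polishing event's description.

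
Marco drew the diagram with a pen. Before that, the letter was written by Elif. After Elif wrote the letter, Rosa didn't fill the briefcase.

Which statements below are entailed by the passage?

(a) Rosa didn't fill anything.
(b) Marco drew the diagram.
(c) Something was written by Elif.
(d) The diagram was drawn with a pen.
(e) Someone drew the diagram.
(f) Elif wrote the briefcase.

(a) Not entailed — the original only denies this specific event; Rosa may have filled something else.
(b) Entailed — the original entails any weakening of itself; this just drops 'with a pen'.
(c) Entailed — this follows by dropping conjuncts from the writing event's description.
(d) Entailed — generalizing the agent leaves a sub-description the original still satisfies.
(e) Entailed — this follows by dropping conjuncts from the drawing event's description.
(f) Not entailed — Elif wrote the letter, not the briefcase; the briefcase belongs to the filling event.

(b), (c), (d), (e)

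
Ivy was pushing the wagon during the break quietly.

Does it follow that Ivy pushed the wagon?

'push' is atelic; if Ivy was pushing the wagon, then Ivy pushed the wagon (for some time).

yes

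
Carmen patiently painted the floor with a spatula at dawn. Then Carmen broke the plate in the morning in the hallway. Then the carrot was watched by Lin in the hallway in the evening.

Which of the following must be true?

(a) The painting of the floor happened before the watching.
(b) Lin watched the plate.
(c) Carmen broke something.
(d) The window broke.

(a), (c)

(a) Entailed — the narrative places the painting before the watching.
(b) Not entailed — Lin watched the carrot, not the plate; the plate belongs to the breaking event.
(c) Entailed — the original entails any weakening of itself; this just drops 'in the morning', 'in the hallway' and generalizes the patient.
(d) Not entailed — the plate is what broke, not the window.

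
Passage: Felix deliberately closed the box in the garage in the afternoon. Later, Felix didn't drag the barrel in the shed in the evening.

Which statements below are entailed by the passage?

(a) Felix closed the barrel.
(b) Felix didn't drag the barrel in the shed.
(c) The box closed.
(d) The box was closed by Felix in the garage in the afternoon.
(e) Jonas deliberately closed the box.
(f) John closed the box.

(c), (d)

(a) Not entailed — Felix closed the box, not the barrel; the barrel belongs to the dragging event.
(b) Not entailed — dropping 'in the evening' under negation is not valid — the original leaves open that Felix dragged the barrel some other way.
(c) Entailed — 'Felix closed the box' is causative; it entails the inchoative 'the box closed'.
(d) Entailed — the original entails any weakening of itself; this just drops 'deliberately'.
(e) Not entailed — the passage has Felix closing the box, not Jonas.
(f) Not entailed — the passage has Felix closing the box, not John.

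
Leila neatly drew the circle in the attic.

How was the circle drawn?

neatly

'neatly' marks the manner of the drawing event.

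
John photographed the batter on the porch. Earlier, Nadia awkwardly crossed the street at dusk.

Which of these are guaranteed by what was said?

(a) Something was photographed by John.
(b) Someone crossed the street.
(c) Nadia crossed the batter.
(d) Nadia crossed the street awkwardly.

(a), (b), (d)

(a) Entailed — this follows by dropping conjuncts from the photographing event's description.
(b) Entailed — every conjunct here is already in the original crossing event.
(c) Not entailed — Nadia crossed the street, not the batter; the batter belongs to the photographing event.
(d) Entailed — every conjunct here is already in the original crossing event.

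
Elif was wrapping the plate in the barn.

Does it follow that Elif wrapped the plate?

'was wrapping' is progressive; for an accomplishment like 'wrap the plate', it doesn't entail completion.

no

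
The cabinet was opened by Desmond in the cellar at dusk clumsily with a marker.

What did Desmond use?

a marker

'with a marker' marks the instrument of the opening event.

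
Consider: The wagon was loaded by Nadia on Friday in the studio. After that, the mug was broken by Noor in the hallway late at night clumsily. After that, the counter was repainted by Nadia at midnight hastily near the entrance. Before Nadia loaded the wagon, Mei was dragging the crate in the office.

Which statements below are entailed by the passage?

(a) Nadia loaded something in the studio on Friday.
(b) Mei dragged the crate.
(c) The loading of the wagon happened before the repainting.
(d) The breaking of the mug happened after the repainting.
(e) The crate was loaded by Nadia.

(a), (b), (c)

(a) Entailed — every conjunct here is already in the original loading event.
(b) Entailed — 'drag' is an activity; 'was dragging' entails that some dragging happened, so 'dragged' holds.
(c) Entailed — the narrative places the loading before the repainting.
(d) Not entailed — the narrative places the breaking before the repainting, not after.
(e) Not entailed — Nadia loaded the wagon, not the crate; the crate belongs to the dragging event.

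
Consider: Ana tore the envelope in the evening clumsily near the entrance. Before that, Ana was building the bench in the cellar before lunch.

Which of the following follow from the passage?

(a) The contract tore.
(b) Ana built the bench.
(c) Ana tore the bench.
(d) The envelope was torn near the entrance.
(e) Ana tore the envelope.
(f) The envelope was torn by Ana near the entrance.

(d), (e), (f)

(a) Not entailed — the envelope is what tore, not the contract.
(b) Not entailed — 'was building' is progressive on an accomplishment; it does not entail the completed 'built'.
(c) Not entailed — Ana tore the envelope, not the bench; the bench belongs to the building event.
(d) Entailed — dropping 'in the evening', 'clumsily' and generalizing the agent leaves a sub-description the original still satisfies.
(e) Entailed — every conjunct here is already in the original tearing event.
(f) Entailed — dropping 'in the evening', 'clumsily' leaves a sub-description the original still satisfies.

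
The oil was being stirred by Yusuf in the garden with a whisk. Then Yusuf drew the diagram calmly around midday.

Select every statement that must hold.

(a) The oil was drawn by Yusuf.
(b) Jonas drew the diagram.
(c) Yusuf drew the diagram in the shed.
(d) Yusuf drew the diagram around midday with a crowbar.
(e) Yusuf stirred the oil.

(a) Not entailed — Yusuf drew the diagram, not the oil; the oil belongs to the stirring event.
(b) Not entailed — the passage has Yusuf drawing the diagram, not Jonas.
(c) Not entailed — 'in the shed' adds information not in the original event.
(d) Not entailed — 'with a crowbar' adds information not in the original event.
(e) Entailed — 'stir' is an activity; 'was stirring' entails that some stirring happened, so 'stirred' holds.

(e)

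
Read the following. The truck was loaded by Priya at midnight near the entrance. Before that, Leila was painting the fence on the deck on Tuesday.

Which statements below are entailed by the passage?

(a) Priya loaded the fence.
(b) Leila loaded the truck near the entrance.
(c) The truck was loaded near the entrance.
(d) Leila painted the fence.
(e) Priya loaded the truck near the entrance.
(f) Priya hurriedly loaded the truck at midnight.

(a) Not entailed — Priya loaded the truck, not the fence; the fence belongs to the painting event.
(b) Not entailed — the passage has Priya loading the truck, not Leila.
(c) Entailed — this follows by dropping conjuncts from the loading event's description.
(d) Not entailed — 'was painting' is progressive on an accomplishment; it does not entail the completed 'painted'.
(e) Entailed — dropping 'at midnight' leaves a sub-description the original still satisfies.
(f) Not entailed — 'hurriedly' adds information not in the original event.

(c), (e)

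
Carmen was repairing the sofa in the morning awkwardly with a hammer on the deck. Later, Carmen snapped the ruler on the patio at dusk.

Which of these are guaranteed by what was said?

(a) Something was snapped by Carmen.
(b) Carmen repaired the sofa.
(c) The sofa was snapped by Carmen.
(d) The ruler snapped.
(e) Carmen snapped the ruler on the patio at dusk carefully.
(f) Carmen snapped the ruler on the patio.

(a) Entailed — dropping 'at dusk', 'on the patio' and generalizing the patient leaves a sub-description the original still satisfies.
(b) Not entailed — 'was repairing' is progressive on an accomplishment; it does not entail the completed 'repaired'.
(c) Not entailed — Carmen snapped the ruler, not the sofa; the sofa belongs to the repairing event.
(d) Entailed — 'Carmen snapped the ruler' is causative; it entails the inchoative 'the ruler snapped'.
(e) Not entailed — 'carefully' adds information not in the original event.
(f) Entailed — dropping 'at dusk' leaves a sub-description the original still satisfies.

(a), (d), (f)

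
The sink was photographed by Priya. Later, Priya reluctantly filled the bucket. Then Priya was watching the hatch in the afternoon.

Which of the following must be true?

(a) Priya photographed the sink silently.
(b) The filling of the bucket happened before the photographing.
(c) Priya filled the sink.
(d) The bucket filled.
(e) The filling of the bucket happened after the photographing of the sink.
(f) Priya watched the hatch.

(d), (e), (f)

(a) Not entailed — 'silently' adds information not in the original event.
(b) Not entailed — the narrative places the photographing before the filling, not after.
(c) Not entailed — Priya filled the bucket, not the sink; the sink belongs to the photographing event.
(d) Entailed — 'Priya filled the bucket' is causative; it entails the inchoative 'the bucket filled'.
(e) Entailed — the narrative places the photographing before the filling.
(f) Entailed — 'watch' is an activity; 'was watching' entails that some watching happened, so 'watched' holds.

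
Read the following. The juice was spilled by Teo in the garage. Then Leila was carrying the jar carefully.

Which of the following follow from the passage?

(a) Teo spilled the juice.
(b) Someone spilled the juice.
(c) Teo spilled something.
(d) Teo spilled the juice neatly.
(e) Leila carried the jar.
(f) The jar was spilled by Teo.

(a), (b), (c), (e)

(a) Entailed — dropping 'in the garage' leaves a sub-description the original still satisfies.
(b) Entailed — this follows by dropping conjuncts from the spilling event's description.
(c) Entailed — every conjunct here is already in the original spilling event.
(d) Not entailed — 'neatly' adds information not in the original event.
(e) Entailed — 'carry' is an activity; 'was carrying' entails that some carrying happened, so 'carried' holds.
(f) Not entailed — Teo spilled the juice, not the jar; the jar belongs to the carrying event.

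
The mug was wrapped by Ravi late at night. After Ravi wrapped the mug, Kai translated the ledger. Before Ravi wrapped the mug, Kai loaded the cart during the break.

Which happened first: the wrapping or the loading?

The connectives place the loading before the wrapping.

the loading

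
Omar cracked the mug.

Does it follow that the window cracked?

Nothing is said about any window; only the mug is affected.

no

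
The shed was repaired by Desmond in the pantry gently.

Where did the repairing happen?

in the pantry

'in the pantry' marks the location of the repairing event.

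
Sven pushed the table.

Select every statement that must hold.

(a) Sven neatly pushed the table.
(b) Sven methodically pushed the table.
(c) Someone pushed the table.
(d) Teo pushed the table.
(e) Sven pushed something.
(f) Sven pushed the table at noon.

(c), (e)

(a) Not entailed — 'neatly' adds information not in the original event.
(b) Not entailed — 'methodically' adds information not in the original event.
(c) Entailed — every conjunct here is already in the original pushing event.
(d) Not entailed — the passage has Sven pushing the table, not Teo.
(e) Entailed — the original entails any weakening of itself; this just generalizes the patient.
(f) Not entailed — 'at noon' adds information not in the original event.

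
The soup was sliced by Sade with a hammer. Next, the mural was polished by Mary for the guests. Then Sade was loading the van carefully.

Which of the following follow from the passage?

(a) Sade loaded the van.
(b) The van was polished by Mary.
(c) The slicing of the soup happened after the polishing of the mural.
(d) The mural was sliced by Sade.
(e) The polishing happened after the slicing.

(a) Not entailed — 'was loading' is progressive on an accomplishment; it does not entail the completed 'loaded'.
(b) Not entailed — Mary polished the mural, not the van; the van belongs to the loading event.
(c) Not entailed — the narrative places the slicing before the polishing, not after.
(d) Not entailed — Sade sliced the soup, not the mural; the mural belongs to the polishing event.
(e) Entailed — the narrative places the slicing before the polishing.

(e)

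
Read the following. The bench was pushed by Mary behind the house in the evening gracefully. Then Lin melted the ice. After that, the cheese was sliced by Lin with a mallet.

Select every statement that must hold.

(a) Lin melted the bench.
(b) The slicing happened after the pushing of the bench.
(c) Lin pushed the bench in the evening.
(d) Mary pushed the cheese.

(b)

(a) Not entailed — Lin melted the ice, not the bench; the bench belongs to the pushing event.
(b) Entailed — the narrative places the pushing before the slicing.
(c) Not entailed — the passage has Mary pushing the bench, not Lin.
(d) Not entailed — Mary pushed the bench, not the cheese; the cheese belongs to the slicing event.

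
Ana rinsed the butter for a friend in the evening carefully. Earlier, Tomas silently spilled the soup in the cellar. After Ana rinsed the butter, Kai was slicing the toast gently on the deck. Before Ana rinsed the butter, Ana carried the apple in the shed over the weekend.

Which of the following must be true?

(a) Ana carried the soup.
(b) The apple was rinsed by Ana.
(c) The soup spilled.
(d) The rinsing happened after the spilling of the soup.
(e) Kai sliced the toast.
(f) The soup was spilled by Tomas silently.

(c), (d), (f)

(a) Not entailed — Ana carried the apple, not the soup; the soup belongs to the spilling event.
(b) Not entailed — Ana rinsed the butter, not the apple; the apple belongs to the carrying event.
(c) Entailed — 'Tomas spilled the soup' is causative; it entails the inchoative 'the soup spilled'.
(d) Entailed — the narrative places the spilling before the rinsing.
(e) Not entailed — 'was slicing' is progressive on an accomplishment; it does not entail the completed 'sliced'.
(f) Entailed — this follows by dropping conjuncts from the spilling event's description.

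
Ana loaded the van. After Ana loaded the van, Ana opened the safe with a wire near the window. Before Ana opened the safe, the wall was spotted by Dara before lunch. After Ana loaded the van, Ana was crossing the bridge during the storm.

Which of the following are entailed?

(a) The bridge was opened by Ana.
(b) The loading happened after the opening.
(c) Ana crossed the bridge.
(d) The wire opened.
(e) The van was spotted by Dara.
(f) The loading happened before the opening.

(f)

(a) Not entailed — Ana opened the safe, not the bridge; the bridge belongs to the crossing event.
(b) Not entailed — the narrative places the loading before the opening, not after.
(c) Not entailed — 'was crossing' is progressive on an accomplishment; it does not entail the completed 'crossed'.
(d) Not entailed — the safe is what opened, not the wire.
(e) Not entailed — Dara spotted the wall, not the van; the van belongs to the loading event.
(f) Entailed — the narrative places the loading before the opening.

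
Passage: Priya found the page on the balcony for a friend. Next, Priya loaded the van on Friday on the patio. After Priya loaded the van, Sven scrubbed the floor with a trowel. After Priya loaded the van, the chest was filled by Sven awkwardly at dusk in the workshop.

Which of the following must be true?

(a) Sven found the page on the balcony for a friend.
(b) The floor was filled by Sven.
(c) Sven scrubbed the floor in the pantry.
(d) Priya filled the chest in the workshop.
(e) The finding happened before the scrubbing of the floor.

(a) Not entailed — the passage has Priya finding the page, not Sven.
(b) Not entailed — Sven filled the chest, not the floor; the floor belongs to the scrubbing event.
(c) Not entailed — 'in the pantry' adds information not in the original event.
(d) Not entailed — the passage has Sven filling the chest, not Priya.
(e) Entailed — the narrative places the finding before the scrubbing.

(e)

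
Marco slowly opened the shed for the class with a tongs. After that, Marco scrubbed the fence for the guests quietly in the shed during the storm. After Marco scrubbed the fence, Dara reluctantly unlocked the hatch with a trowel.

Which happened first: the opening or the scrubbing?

the opening

The connectives place the opening before the scrubbing.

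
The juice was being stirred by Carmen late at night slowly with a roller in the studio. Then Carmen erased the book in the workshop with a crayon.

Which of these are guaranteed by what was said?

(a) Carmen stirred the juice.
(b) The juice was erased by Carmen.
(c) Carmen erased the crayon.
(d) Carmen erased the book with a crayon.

(a) Entailed — 'stir' is an activity; 'was stirring' entails that some stirring happened, so 'stirred' holds.
(b) Not entailed — Carmen erased the book, not the juice; the juice belongs to the stirring event.
(c) Not entailed — the crayon is the instrument, not what was erased.
(d) Entailed — this follows by dropping conjuncts from the erasing event's description.

(a), (d)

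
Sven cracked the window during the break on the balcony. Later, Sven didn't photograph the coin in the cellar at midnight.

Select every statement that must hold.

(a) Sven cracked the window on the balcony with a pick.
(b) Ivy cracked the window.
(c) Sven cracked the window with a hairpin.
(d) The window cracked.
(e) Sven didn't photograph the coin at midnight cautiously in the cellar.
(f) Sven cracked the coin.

(d), (e)

(a) Not entailed — 'with a pick' adds information not in the original event.
(b) Not entailed — the passage has Sven cracking the window, not Ivy.
(c) Not entailed — 'with a hairpin' adds information not in the original event.
(d) Entailed — 'Sven cracked the window' is causative; it entails the inchoative 'the window cracked'.
(e) Entailed — under negation, adding a further restriction is entailed: if no such photographing event occurred, none occurred cautiously either.
(f) Not entailed — Sven cracked the window, not the coin; the coin belongs to the photographing event.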